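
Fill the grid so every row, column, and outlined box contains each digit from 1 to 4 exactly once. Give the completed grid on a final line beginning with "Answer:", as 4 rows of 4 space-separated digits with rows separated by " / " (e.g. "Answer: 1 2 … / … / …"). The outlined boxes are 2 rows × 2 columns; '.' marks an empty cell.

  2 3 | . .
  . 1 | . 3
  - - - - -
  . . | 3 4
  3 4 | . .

Step 1. [r1c3∈{1,4}] in row 1, 4 fits only at r1c3, so r1c3=4.
Step 2. [r4c3∈{1,2}] col 3 places 1 nowhere but r4c3 ⇒ r4c3=1.
Step 3. [r1c4∈{1}] r1c4 has the single candidate 1, so r1c4=1.
Step 4. [r2c3∈{2}] r2c3 is down to just 2. So r2c3=2.
Step 5. [r2c1∈{4}] only 4 remains possible at r2c1 ⇒ r2c1=4.
Step 6. [r4c4∈{2}] r4c4's peers cover all but 2 ⇒ r4c4=2.
Step 7. [r3c2∈{2}] r3c2's peers cover all but 2. So r3c2=2.
Step 8. [r3c1∈{1}] nothing but 1 survives at r3c1. So r3c1=1.

Answer: 2 3 4 1 / 4 1 2 3 / 1 2 3 4 / 3 4 1 2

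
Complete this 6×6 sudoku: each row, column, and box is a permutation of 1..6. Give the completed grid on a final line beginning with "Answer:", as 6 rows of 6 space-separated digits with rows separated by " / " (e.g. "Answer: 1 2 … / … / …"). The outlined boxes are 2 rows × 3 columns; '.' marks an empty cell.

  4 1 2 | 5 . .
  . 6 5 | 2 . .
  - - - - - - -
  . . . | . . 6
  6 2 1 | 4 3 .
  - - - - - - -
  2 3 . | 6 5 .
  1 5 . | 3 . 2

Step 1. [r5c3∈{4}] only 4 remains possible at r5c3 ⇒ r5c3=4.
Step 2. [r2c6∈{1,3,4}] 4 has one home in col 6: r2c6. So r2c6=4.
Step 3. [r3c4∈{1}] r3c4 has the single candidate 1, so r3c4=1.
Step 4. [r2c1∈{3}] r2c1's peers cover all but 3. So r2c1=3.
Step 5. [r3c1∈{5}] r3c1 has the single candidate 5. So r3c1=5.
Step 6. [r5c6∈{1}] r5c6 is down to just 1 ⇒ r5c6=1.
Step 7. [r6c3∈{6}] r6c3 has the single candidate 6. So r6c3=6.
Step 8. [r1c6∈{3}] r1c6 is down to just 3. So r1c6=3.
Step 9. [r2c5∈{1}] nothing but 1 survives at r2c5, so r2c5=1.
Step 10. [r1c5∈{6}] r1c5 has the single candidate 6. So r1c5=6.
Step 11. [r4c6∈{5}] r4c6 is down to just 5, so r4c6=5.
Step 12. [r3c3∈{3}] r3c3's peers cover all but 3, so r3c3=3.
Step 13. [r6c5∈{4}] nothing but 4 survives at r6c5 ⇒ r6c5=4.
Step 14. [r3c2∈{4}] r3c2 has the single candidate 4. So r3c2=4.
Step 15. [r3c5∈{2}] r3c5's peers cover all but 2 ⇒ r3c5=2.

Answer: 4 1 2 5 6 3 / 3 6 5 2 1 4 / 5 4 3 1 2 6 / 6 2 1 4 3 5 / 2 3 4 6 5 1 / 1 5 6 3 4 2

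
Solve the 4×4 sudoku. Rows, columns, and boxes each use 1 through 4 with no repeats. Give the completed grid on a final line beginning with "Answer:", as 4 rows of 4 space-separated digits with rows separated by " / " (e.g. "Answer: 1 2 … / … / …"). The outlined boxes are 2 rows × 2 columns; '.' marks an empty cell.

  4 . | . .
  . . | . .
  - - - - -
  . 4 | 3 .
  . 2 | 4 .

Step 1. [r4c4∈{1}] r4c4's peers cover all but 1. So r4c4=1.
Step 2. [r2c1∈{1,2,3}] col 1 places 2 nowhere but r2c1, so r2c1=2.
Step 3. [r2c3∈{1}] r2c3's peers cover all but 1 ⇒ r2c3=1.
Step 4. [r2c2∈{3}] r2c2's peers cover all but 3, so r2c2=3.
Step 5. [r1c4∈{2,3}] 3 has one home in row 1: r1c4. So r1c4=3.
Step 6. [r3c1∈{1}] nothing but 1 survives at r3c1, so r3c1=1.
Step 7. [r2c4∈{4}] only 4 remains possible at r2c4 ⇒ r2c4=4.
Step 8. [r3c4∈{2}] r3c4's peers cover all but 2 ⇒ r3c4=2.
Step 9. [r4c1∈{3}] r4c1's peers cover all but 3 ⇒ r4c1=3.
Step 10. [r1c3∈{2}] r1c3's peers cover all but 2 ⇒ r1c3=2.
Step 11. [r1c2∈{1}] r1c2's peers cover all but 1 ⇒ r1c2=1.

Answer: 4 1 2 3 / 2 3 1 4 / 1 4 3 2 / 3 2 4 1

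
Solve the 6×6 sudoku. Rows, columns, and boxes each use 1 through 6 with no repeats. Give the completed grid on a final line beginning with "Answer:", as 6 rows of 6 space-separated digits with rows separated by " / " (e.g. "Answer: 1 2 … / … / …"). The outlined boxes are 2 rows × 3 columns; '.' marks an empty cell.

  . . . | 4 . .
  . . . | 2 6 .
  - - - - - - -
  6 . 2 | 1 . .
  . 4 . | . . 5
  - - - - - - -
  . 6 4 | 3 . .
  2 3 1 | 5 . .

Step 1. [r1c5∈{1,3,5}] r1c5 is the only open cell in col 5 admitting 5. So r1c5=5.
Step 2. [r4c3∈{3}] only 3 remains possible at r4c3, so r4c3=3.
Step 3. [r2c1∈{1,3,4,5}] across row 2, 4 lands solely at r2c1 ⇒ r2c1=4.
Step 4. [r2c6∈{1,3}] 3 has one home in row 2: r2c6. So r2c6=3.
Step 5. [r1c6∈{1}] nothing but 1 survives at r1c6, so r1c6=1.
Step 6. [r3c6∈{4}] r3c6's peers cover all but 4. So r3c6=4.
Step 7. [r4c5∈{2}] r4c5 is down to just 2, so r4c5=2.
Step 8. [r2c3∈{5}] r2c3 has the single candidate 5, so r2c3=5.
Step 9. [r1c2∈{2}] nothing but 2 survives at r1c2, so r1c2=2.
Step 10. [r1c1∈{3}] r1c1 is down to just 3. So r1c1=3.
Step 11. [r4c4∈{6}] only 6 remains possible at r4c4, so r4c4=6.
Step 12. [r5c1∈{5}] r5c1 has the single candidate 5, so r5c1=5.
Step 13. [r4c1∈{1}] only 1 remains possible at r4c1, so r4c1=1.
Step 14. [r5c5∈{1}] r5c5's peers cover all but 1, so r5c5=1.
Step 15. [r2c2∈{1}] r2c2's peers cover all but 1. So r2c2=1.
Step 16. [r3c2∈{5}] nothing but 5 survives at r3c2 ⇒ r3c2=5.
Step 17. [r6c6∈{6}] r6c6 is down to just 6 ⇒ r6c6=6.
Step 18. [r6c5∈{4}] r6c5 is down to just 4 ⇒ r6c5=4.
Step 19. [r3c5∈{3}] r3c5 has the single candidate 3, so r3c5=3.
Step 20. [r5c6∈{2}] r5c6 is down to just 2. So r5c6=2.
Step 21. [r1c3∈{6}] r1c3 has the single candidate 6 ⇒ r1c3=6.

Answer: 3 2 6 4 5 1 / 4 1 5 2 6 3 / 6 5 2 1 3 4 / 1 4 3 6 2 5 / 5 6 4 3 1 2 / 2 3 1 5 4 6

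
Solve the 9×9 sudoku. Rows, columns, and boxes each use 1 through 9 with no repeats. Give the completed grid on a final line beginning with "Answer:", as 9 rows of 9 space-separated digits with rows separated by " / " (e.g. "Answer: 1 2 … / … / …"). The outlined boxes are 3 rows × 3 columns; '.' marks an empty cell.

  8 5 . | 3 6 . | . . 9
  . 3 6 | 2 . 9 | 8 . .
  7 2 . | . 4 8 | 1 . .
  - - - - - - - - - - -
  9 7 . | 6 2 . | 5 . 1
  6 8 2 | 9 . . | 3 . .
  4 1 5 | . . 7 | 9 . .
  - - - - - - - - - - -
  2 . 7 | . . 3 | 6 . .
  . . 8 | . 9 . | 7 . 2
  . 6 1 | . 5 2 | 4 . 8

Step 1. [r1c8∈{2,4,7}] in row 1, 7 fits only at r1c8, so r1c8=7.
Step 2. [r7c9∈{5}] only 5 remains possible at r7c9. So r7c9=5.
Step 3. [r5c8∈{4}] only 4 remains possible at r5c8. So r5c8=4.
Step 4. [r6c4∈{8}] only 8 remains possible at r6c4, so r6c4=8.
Step 5. [r1c6∈{1}] only 1 remains possible at r1c6 ⇒ r1c6=1.
Step 6. [r8c2∈{4}] r8c2 has the single candidate 4. So r8c2=4.
Step 7. [r8c4∈{1}] r8c4 is down to just 1, so r8c4=1.
Step 8. [r8c8∈{3}] r8c8's peers cover all but 3 ⇒ r8c8=3.
Step 9. [r6c9∈{6}] only 6 remains possible at r6c9. So r6c9=6.
Step 10. [r9c8∈{9}] r9c8 has the single candidate 9 ⇒ r9c8=9.
Step 11. [r3c8∈{5,6}] across row 3, 6 lands solely at r3c8 ⇒ r3c8=6.
Step 12. [r7c4∈{4}] r7c4 has the single candidate 4. So r7c4=4.
Step 13. [r4c6∈{4}] r4c6's peers cover all but 4, so r4c6=4.
Step 14. [r5c9∈{7}] r5c9's peers cover all but 7. So r5c9=7.
Step 15. [r1c7∈{2}] r1c7's peers cover all but 2 ⇒ r1c7=2.
Step 16. [r1c3∈{4}] only 4 remains possible at r1c3 ⇒ r1c3=4.
Step 17. [r7c8∈{1}] r7c8's peers cover all but 1 ⇒ r7c8=1.
Step 18. [r5c5∈{1}] r5c5's peers cover all but 1. So r5c5=1.
Step 19. [r8c1∈{5}] r8c1's peers cover all but 5 ⇒ r8c1=5.
Step 20. [r9c4∈{7}] r9c4 has the single candidate 7, so r9c4=7.
Step 21. [r9c1∈{3}] r9c1 is down to just 3 ⇒ r9c1=3.
Step 22. [r6c8∈{2}] r6c8 has the single candidate 2. So r6c8=2.
Step 23. [r2c9∈{4}] r2c9's peers cover all but 4, so r2c9=4.
Step 24. [r2c8∈{5}] r2c8 has the single candidate 5, so r2c8=5.
Step 25. [r3c3∈{9}] r3c3's peers cover all but 9. So r3c3=9.
Step 26. [r4c8∈{8}] r4c8's peers cover all but 8 ⇒ r4c8=8.
Step 27. [r6c5∈{3}] only 3 remains possible at r6c5, so r6c5=3.
Step 28. [r8c6∈{6}] nothing but 6 survives at r8c6 ⇒ r8c6=6.
Step 29. [r7c5∈{8}] r7c5 has the single candidate 8, so r7c5=8.
Step 30. [r2c1∈{1}] r2c1 has the single candidate 1, so r2c1=1.
Step 31. [r2c5∈{7}] r2c5's peers cover all but 7, so r2c5=7.
Step 32. [r5c6∈{5}] only 5 remains possible at r5c6. So r5c6=5.
Step 33. [r3c9∈{3}] only 3 remains possible at r3c9. So r3c9=3.
Step 34. [r7c2∈{9}] r7c2's peers cover all but 9, so r7c2=9.
Step 35. [r4c3∈{3}] r4c3 has the single candidate 3 ⇒ r4c3=3.
Step 36. [r3c4∈{5}] nothing but 5 survives at r3c4, so r3c4=5.

Answer: 8 5 4 3 6 1 2 7 9 / 1 3 6 2 7 9 8 5 4 / 7 2 9 5 4 8 1 6 3 / 9 7 3 6 2 4 5 8 1 / 6 8 2 9 1 5 3 4 7 / 4 1 5 8 3 7 9 2 6 / 2 9 7 4 8 3 6 1 5 / 5 4 8 1 9 6 7 3 2 / 3 6 1 7 5 2 4 9 8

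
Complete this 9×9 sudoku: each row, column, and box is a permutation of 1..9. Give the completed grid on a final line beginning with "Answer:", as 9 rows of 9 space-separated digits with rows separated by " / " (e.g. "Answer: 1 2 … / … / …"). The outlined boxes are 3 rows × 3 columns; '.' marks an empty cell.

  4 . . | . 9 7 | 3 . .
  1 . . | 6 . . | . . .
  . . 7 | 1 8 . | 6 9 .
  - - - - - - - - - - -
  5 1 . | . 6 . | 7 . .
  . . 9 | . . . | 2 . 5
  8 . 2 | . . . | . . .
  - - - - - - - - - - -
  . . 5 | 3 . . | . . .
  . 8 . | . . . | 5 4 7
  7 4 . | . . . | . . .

Step 1. [r7c5∈{1,2,4,7}] row 7 places 7 nowhere but r7c5, so r7c5=7.
Step 2. [r7c6∈{1,2,4,6,8,9}] r7c6 is the only open cell in row 7 admitting 4 ⇒ r7c6=4.
Step 3. [r2c5∈{2,3,4,5}] 4 has one home in box 2: r2c5. So r2c5=4.
Step 4. [r2c7∈{8}] only 8 remains possible at r2c7, so r2c7=8.
Step 5. [r2c9∈{2}] r2c9 has the single candidate 2 ⇒ r2c9=2.
Step 6. [r2c3∈{3}] only 3 remains possible at r2c3. So r2c3=3.
Step 7. [r2c6∈{5}] r2c6 has the single candidate 5 ⇒ r2c6=5.
Step 8. [r3c1∈{2}] nothing but 2 survives at r3c1 ⇒ r3c1=2.
Step 9. [r6c7∈{1,4,9}] 4 has one home in col 7: r6c7, so r6c7=4.
Step 10. [r1c9∈{1}] r1c9's peers cover all but 1 ⇒ r1c9=1.
Step 11. [r7c2∈{2,6,9}] r7c2 is the only open cell in col 2 admitting 2. So r7c2=2.
Step 12. [r9c8∈{1,2,3,6,8}] in col 8, 2 fits only at r9c8. So r9c8=2.
Step 13. [r9c9∈{3,6,8,9}] across row 9, 3 lands solely at r9c9 ⇒ r9c9=3.
Step 14. [r5c4∈{4,7,8}] in row 5, 4 fits only at r5c4. So r5c4=4.
Step 15. [r3c6∈{3}] r3c6 is down to just 3. So r3c6=3.
Step 16. [r5c2∈{3,6,7}] r5c2 is the only open cell in row 5 admitting 7, so r5c2=7.
Step 17. [r6c2∈{3,6}] across col 2, 3 lands solely at r6c2. So r6c2=3.
Step 18. [r5c1∈{6}] r5c1 is down to just 6 ⇒ r5c1=6.
Step 19. [r7c1∈{9}] r7c1's peers cover all but 9. So r7c1=9.
Step 20. [r9c7∈{1,9}] in col 7, 9 fits only at r9c7. So r9c7=9.
Step 21. [r8c5∈{1,2}] 2 has one home in col 5: r8c5 ⇒ r8c5=2.
Step 22. [r8c4∈{9}] r8c4 has the single candidate 9, so r8c4=9.
Step 23. [r4c6∈{2,8,9}] 2 has one home in col 6: r4c6 ⇒ r4c6=2.
Step 24. [r4c4∈{8}] r4c4 has the single candidate 8. So r4c4=8.
Step 25. [r5c6∈{1}] r5c6 is down to just 1. So r5c6=1.
Step 26. [r8c3∈{1,6}] in row 8, 1 fits only at r8c3 ⇒ r8c3=1.
Step 27. [r5c8∈{3,8}] r5c8 is the only open cell in row 5 admitting 8, so r5c8=8.
Step 28. [r6c8∈{1,6}] 1 has one home in row 6: r6c8, so r6c8=1.
Step 29. [r1c2∈{5,6}] col 2 places 6 nowhere but r1c2 ⇒ r1c2=6.
Step 30. [r6c5∈{5}] r6c5 is down to just 5 ⇒ r6c5=5.
Step 31. [r6c9∈{6,9}] r6c9 is the only open cell in row 6 admitting 6, so r6c9=6.
Step 32. [r8c6∈{6}] only 6 remains possible at r8c6, so r8c6=6.
Step 33. [r4c8∈{3}] r4c8 is down to just 3, so r4c8=3.
Step 34. [r4c3∈{4}] r4c3 is down to just 4 ⇒ r4c3=4.
Step 35. [r4c9∈{9}] nothing but 9 survives at r4c9, so r4c9=9.
Step 36. [r6c6∈{9}] only 9 remains possible at r6c6, so r6c6=9.
Step 37. [r9c6∈{8}] r9c6 has the single candidate 8 ⇒ r9c6=8.
Step 38. [r2c8∈{7}] r2c8 has the single candidate 7. So r2c8=7.
Step 39. [r8c1∈{3}] only 3 remains possible at r8c1, so r8c1=3.
Step 40. [r9c4∈{5}] only 5 remains possible at r9c4, so r9c4=5.
Step 41. [r7c9∈{8}] r7c9's peers cover all but 8 ⇒ r7c9=8.
Step 42. [r9c5∈{1}] only 1 remains possible at r9c5 ⇒ r9c5=1.
Step 43. [r5c5∈{3}] nothing but 3 survives at r5c5, so r5c5=3.
Step 44. [r7c8∈{6}] r7c8 is down to just 6. So r7c8=6.
Step 45. [r1c8∈{5}] r1c8 has the single candidate 5, so r1c8=5.
Step 46. [r6c4∈{7}] r6c4 is down to just 7 ⇒ r6c4=7.
Step 47. [r2c2∈{9}] r2c2 has the single candidate 9, so r2c2=9.
Step 48. [r7c7∈{1}] nothing but 1 survives at r7c7, so r7c7=1.
Step 49. [r1c4∈{2}] nothing but 2 survives at r1c4 ⇒ r1c4=2.
Step 50. [r1c3∈{8}] nothing but 8 survives at r1c3, so r1c3=8.
Step 51. [r9c3∈{6}] r9c3 has the single candidate 6 ⇒ r9c3=6.
Step 52. [r3c9∈{4}] only 4 remains possible at r3c9. So r3c9=4.
Step 53. [r3c2∈{5}] r3c2 has the single candidate 5 ⇒ r3c2=5.

Answer: 4 6 8 2 9 7 3 5 1 / 1 9 3 6 4 5 8 7 2 / 2 5 7 1 8 3 6 9 4 / 5 1 4 8 6 2 7 3 9 / 6 7 9 4 3 1 2 8 5 / 8 3 2 7 5 9 4 1 6 / 9 2 5 3 7 4 1 6 8 / 3 8 1 9 2 6 5 4 7 / 7 4 6 5 1 8 9 2 3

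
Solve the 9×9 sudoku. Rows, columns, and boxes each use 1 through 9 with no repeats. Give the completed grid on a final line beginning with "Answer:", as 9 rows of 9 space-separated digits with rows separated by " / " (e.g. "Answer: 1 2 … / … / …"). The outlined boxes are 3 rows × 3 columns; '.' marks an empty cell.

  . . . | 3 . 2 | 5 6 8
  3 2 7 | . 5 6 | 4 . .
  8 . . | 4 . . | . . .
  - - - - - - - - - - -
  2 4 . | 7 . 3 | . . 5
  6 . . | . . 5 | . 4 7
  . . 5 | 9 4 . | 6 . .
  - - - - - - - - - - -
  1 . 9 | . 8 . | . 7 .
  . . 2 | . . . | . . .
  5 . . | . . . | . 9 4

Step 1. [r2c8∈{1}] r2c8's peers cover all but 1 ⇒ r2c8=1.
Step 2. [r1c5∈{1,7,9}] 7 has one home in row 1: r1c5 ⇒ r1c5=7.
Step 3. [r5c2∈{1,3,8,9}] r5c2 is the only open cell in box 4 admitting 9. So r5c2=9.
Step 4. [r4c8∈{8}] r4c8 has the single candidate 8. So r4c8=8.
Step 5. [r4c3∈{1}] nothing but 1 survives at r4c3. So r4c3=1.
Step 6. [r6c6∈{1,8}] r6c6 is the only open cell in col 6 admitting 8. So r6c6=8.
Step 7. [r6c9∈{1,2,3}] in row 6, 1 fits only at r6c9, so r6c9=1.
Step 8. [r8c1∈{4,7}] r8c1 is the only open cell in box 7 admitting 4, so r8c1=4.
Step 9. [r6c8∈{2,3}] across row 6, 2 lands solely at r6c8 ⇒ r6c8=2.
Step 10. [r6c2∈{3,7}] across row 6, 3 lands solely at r6c2, so r6c2=3.
Step 11. [r7c2∈{6}] only 6 remains possible at r7c2 ⇒ r7c2=6.
Step 12. [r5c7∈{3}] r5c7's peers cover all but 3, so r5c7=3.
Step 13. [r7c9∈{2,3}] row 7 places 3 nowhere but r7c9. So r7c9=3.
Step 14. [r8c5∈{1,3,6,9}] across row 8, 3 lands solely at r8c5. So r8c5=3.
Step 15. [r3c5∈{1,9}] 9 has one home in col 5: r3c5 ⇒ r3c5=9.
Step 16. [r3c6∈{1}] nothing but 1 survives at r3c6 ⇒ r3c6=1.
Step 17. [r7c7∈{2}] r7c7 is down to just 2 ⇒ r7c7=2.
Step 18. [r9c6∈{7}] nothing but 7 survives at r9c6, so r9c6=7.
Step 19. [r9c2∈{8}] only 8 remains possible at r9c2 ⇒ r9c2=8.
Step 20. [r9c7∈{1}] r9c7's peers cover all but 1 ⇒ r9c7=1.
Step 21. [r8c4∈{1,5,6}] 1 has one home in row 8: r8c4. So r8c4=1.
Step 22. [r5c4∈{2}] r5c4 is down to just 2 ⇒ r5c4=2.
Step 23. [r9c4∈{6}] r9c4 has the single candidate 6. So r9c4=6.
Step 24. [r8c9∈{6}] r8c9 is down to just 6 ⇒ r8c9=6.
Step 25. [r3c7∈{7}] r3c7 has the single candidate 7. So r3c7=7.
Step 26. [r2c9∈{9}] r2c9 has the single candidate 9, so r2c9=9.
Step 27. [r1c2∈{1}] nothing but 1 survives at r1c2, so r1c2=1.
Step 28. [r4c7∈{9}] r4c7 is down to just 9. So r4c7=9.
Step 29. [r7c6∈{4}] nothing but 4 survives at r7c6, so r7c6=4.
Step 30. [r8c7∈{8}] nothing but 8 survives at r8c7 ⇒ r8c7=8.
Step 31. [r8c6∈{9}] only 9 remains possible at r8c6 ⇒ r8c6=9.
Step 32. [r3c3∈{6}] only 6 remains possible at r3c3 ⇒ r3c3=6.
Step 33. [r4c5∈{6}] r4c5's peers cover all but 6, so r4c5=6.
Step 34. [r2c4∈{8}] r2c4's peers cover all but 8. So r2c4=8.
Step 35. [r9c5∈{2}] r9c5 has the single candidate 2, so r9c5=2.
Step 36. [r8c8∈{5}] only 5 remains possible at r8c8 ⇒ r8c8=5.
Step 37. [r5c3∈{8}] r5c3 has the single candidate 8. So r5c3=8.
Step 38. [r8c2∈{7}] r8c2 has the single candidate 7, so r8c2=7.
Step 39. [r6c1∈{7}] r6c1 has the single candidate 7. So r6c1=7.
Step 40. [r3c2∈{5}] r3c2's peers cover all but 5 ⇒ r3c2=5.
Step 41. [r3c9∈{2}] r3c9 is down to just 2. So r3c9=2.
Step 42. [r7c4∈{5}] only 5 remains possible at r7c4 ⇒ r7c4=5.
Step 43. [r1c3∈{4}] r1c3 is down to just 4, so r1c3=4.
Step 44. [r3c8∈{3}] r3c8 has the single candidate 3, so r3c8=3.
Step 45. [r5c5∈{1}] r5c5's peers cover all but 1. So r5c5=1.
Step 46. [r9c3∈{3}] nothing but 3 survives at r9c3 ⇒ r9c3=3.
Step 47. [r1c1∈{9}] only 9 remains possible at r1c1 ⇒ r1c1=9.

Answer: 9 1 4 3 7 2 5 6 8 / 3 2 7 8 5 6 4 1 9 / 8 5 6 4 9 1 7 3 2 / 2 4 1 7 6 3 9 8 5 / 6 9 8 2 1 5 3 4 7 / 7 3 5 9 4 8 6 2 1 / 1 6 9 5 8 4 2 7 3 / 4 7 2 1 3 9 8 5 6 / 5 8 3 6 2 7 1 9 4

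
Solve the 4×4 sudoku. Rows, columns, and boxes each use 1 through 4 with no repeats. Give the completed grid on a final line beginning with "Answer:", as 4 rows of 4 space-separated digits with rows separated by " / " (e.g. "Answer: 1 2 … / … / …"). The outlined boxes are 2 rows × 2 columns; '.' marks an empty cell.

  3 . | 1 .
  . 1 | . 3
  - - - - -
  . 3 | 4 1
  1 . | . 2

Step 1. [r1c2∈{2,4}] 2 has one home in row 1: r1c2, so r1c2=2.
Step 2. [r4c2∈{4}] only 4 remains possible at r4c2, so r4c2=4.
Step 3. [r3c1∈{2}] r3c1's peers cover all but 2. So r3c1=2.
Step 4. [r2c3∈{2}] r2c3 has the single candidate 2 ⇒ r2c3=2.
Step 5. [r4c3∈{3}] nothing but 3 survives at r4c3, so r4c3=3.
Step 6. [r2c1∈{4}] only 4 remains possible at r2c1 ⇒ r2c1=4.
Step 7. [r1c4∈{4}] r1c4's peers cover all but 4 ⇒ r1c4=4.

Answer: 3 2 1 4 / 4 1 2 3 / 2 3 4 1 / 1 4 3 2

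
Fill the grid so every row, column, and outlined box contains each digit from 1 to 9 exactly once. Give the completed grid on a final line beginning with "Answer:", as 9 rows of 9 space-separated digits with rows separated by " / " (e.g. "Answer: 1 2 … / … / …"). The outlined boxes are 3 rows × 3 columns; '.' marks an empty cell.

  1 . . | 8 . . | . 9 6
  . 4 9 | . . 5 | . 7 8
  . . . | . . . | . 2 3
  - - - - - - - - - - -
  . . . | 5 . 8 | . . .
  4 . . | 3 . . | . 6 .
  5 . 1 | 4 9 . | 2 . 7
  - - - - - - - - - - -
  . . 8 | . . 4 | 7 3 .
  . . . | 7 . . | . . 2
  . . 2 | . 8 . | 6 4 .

Step 1. [r8c8∈{1,5,8}] 5 has one home in col 8: r8c8, so r8c8=5.
Step 2. [r5c3∈{7}] r5c3's peers cover all but 7. So r5c3=7.
Step 3. [r6c2∈{3,6,8}] r6c2 is the only open cell in row 6 admitting 3, so r6c2=3.
Step 4. [r9c2∈{1,5,7,9}] 5 has one home in row 9: r9c2, so r9c2=5.
Step 5. [r2c7∈{1}] nothing but 1 survives at r2c7. So r2c7=1.
Step 6. [r4c3∈{6}] r4c3 is down to just 6 ⇒ r4c3=6.
Step 7. [r5c2∈{2,8,9}] in box 4, 8 fits only at r5c2 ⇒ r5c2=8.
Step 8. [r4c5∈{1,2,7}] row 4 places 7 nowhere but r4c5. So r4c5=7.
Step 9. [r7c5∈{1,2,5,6}] across row 7, 5 lands solely at r7c5. So r7c5=5.
Step 10. [r7c4∈{1,2,6,9}] 2 has one home in row 7: r7c4 ⇒ r7c4=2.
Step 11. [r2c4∈{6}] r2c4 has the single candidate 6, so r2c4=6.
Step 12. [r8c5∈{1,3,6}] 6 has one home in col 5: r8c5, so r8c5=6.
Step 13. [r4c9∈{1,4,9}] across col 9, 4 lands solely at r4c9 ⇒ r4c9=4.
Step 14. [r9c1∈{3,7,9}] r9c1 is the only open cell in row 9 admitting 7, so r9c1=7.
Step 15. [r9c6∈{1,3,9}] row 9 places 3 nowhere but r9c6 ⇒ r9c6=3.
Step 16. [r5c9∈{1,5,9}] 5 has one home in col 9: r5c9. So r5c9=5.
Step 17. [r5c7∈{9}] r5c7's peers cover all but 9, so r5c7=9.
Step 18. [r3c3∈{5}] r3c3's peers cover all but 5 ⇒ r3c3=5.
Step 19. [r1c3∈{3}] r1c3 is down to just 3, so r1c3=3.
Step 20. [r2c1∈{2}] r2c1 has the single candidate 2 ⇒ r2c1=2.
Step 21. [r4c1∈{9}] only 9 remains possible at r4c1 ⇒ r4c1=9.
Step 22. [r7c1∈{6}] r7c1 has the single candidate 6 ⇒ r7c1=6.
Step 23. [r1c2∈{7}] only 7 remains possible at r1c2. So r1c2=7.
Step 24. [r1c6∈{2}] r1c6 has the single candidate 2 ⇒ r1c6=2.
Step 25. [r5c6∈{1}] only 1 remains possible at r5c6, so r5c6=1.
Step 26. [r8c6∈{9}] r8c6 is down to just 9, so r8c6=9.
Step 27. [r9c4∈{1}] r9c4 has the single candidate 1. So r9c4=1.
Step 28. [r3c7∈{4}] r3c7 has the single candidate 4 ⇒ r3c7=4.
Step 29. [r7c2∈{1,9}] 9 has one home in col 2: r7c2. So r7c2=9.
Step 30. [r4c7∈{3}] nothing but 3 survives at r4c7, so r4c7=3.
Step 31. [r6c8∈{8}] only 8 remains possible at r6c8, so r6c8=8.
Step 32. [r5c5∈{2}] only 2 remains possible at r5c5. So r5c5=2.
Step 33. [r8c2∈{1}] nothing but 1 survives at r8c2, so r8c2=1.
Step 34. [r3c5∈{1}] nothing but 1 survives at r3c5. So r3c5=1.
Step 35. [r8c1∈{3}] r8c1's peers cover all but 3 ⇒ r8c1=3.
Step 36. [r3c1∈{8}] r3c1's peers cover all but 8 ⇒ r3c1=8.
Step 37. [r3c4∈{9}] nothing but 9 survives at r3c4, so r3c4=9.
Step 38. [r4c2∈{2}] nothing but 2 survives at r4c2 ⇒ r4c2=2.
Step 39. [r8c3∈{4}] r8c3 is down to just 4 ⇒ r8c3=4.
Step 40. [r1c5∈{4}] only 4 remains possible at r1c5. So r1c5=4.
Step 41. [r4c8∈{1}] r4c8 is down to just 1, so r4c8=1.
Step 42. [r9c9∈{9}] only 9 remains possible at r9c9 ⇒ r9c9=9.
Step 43. [r2c5∈{3}] only 3 remains possible at r2c5. So r2c5=3.
Step 44. [r8c7∈{8}] only 8 remains possible at r8c7, so r8c7=8.
Step 45. [r3c2∈{6}] r3c2 is down to just 6, so r3c2=6.
Step 46. [r6c6∈{6}] r6c6's peers cover all but 6 ⇒ r6c6=6.
Step 47. [r3c6∈{7}] r3c6 is down to just 7, so r3c6=7.
Step 48. [r1c7∈{5}] nothing but 5 survives at r1c7. So r1c7=5.
Step 49. [r7c9∈{1}] r7c9 has the single candidate 1. So r7c9=1.

Answer: 1 7 3 8 4 2 5 9 6 / 2 4 9 6 3 5 1 7 8 / 8 6 5 9 1 7 4 2 3 / 9 2 6 5 7 8 3 1 4 / 4 8 7 3 2 1 9 6 5 / 5 3 1 4 9 6 2 8 7 / 6 9 8 2 5 4 7 3 1 / 3 1 4 7 6 9 8 5 2 / 7 5 2 1 8 3 6 4 9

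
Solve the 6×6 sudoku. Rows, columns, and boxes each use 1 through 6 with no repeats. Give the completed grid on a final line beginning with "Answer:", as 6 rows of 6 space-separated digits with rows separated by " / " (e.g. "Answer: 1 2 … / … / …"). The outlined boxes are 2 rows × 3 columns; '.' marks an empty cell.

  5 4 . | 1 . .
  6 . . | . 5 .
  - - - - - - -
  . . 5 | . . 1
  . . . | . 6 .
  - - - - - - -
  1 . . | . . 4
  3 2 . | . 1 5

Step 1. [r3c5∈{2,3,4}] in col 5, 4 fits only at r3c5, so r3c5=4.
Step 2. [r5c3∈{6}] only 6 remains possible at r5c3, so r5c3=6.
Step 3. [r3c1∈{2}] only 2 remains possible at r3c1, so r3c1=2.
Step 4. [r3c4∈{3}] r3c4 is down to just 3. So r3c4=3.
Step 5. [r5c4∈{2}] r5c4 is down to just 2. So r5c4=2.
Step 6. [r1c5∈{2,3}] in col 5, 2 fits only at r1c5 ⇒ r1c5=2.
Step 7. [r1c3∈{3}] r1c3's peers cover all but 3 ⇒ r1c3=3.
Step 8. [r2c2∈{1}] r2c2 has the single candidate 1. So r2c2=1.
Step 9. [r6c3∈{4}] r6c3 is down to just 4 ⇒ r6c3=4.
Step 10. [r4c2∈{3}] r4c2's peers cover all but 3, so r4c2=3.
Step 11. [r5c2∈{5}] r5c2 is down to just 5, so r5c2=5.
Step 12. [r5c5∈{3}] r5c5 has the single candidate 3, so r5c5=3.
Step 13. [r1c6∈{6}] nothing but 6 survives at r1c6 ⇒ r1c6=6.
Step 14. [r2c3∈{2}] r2c3's peers cover all but 2. So r2c3=2.
Step 15. [r4c1∈{4}] r4c1 has the single candidate 4 ⇒ r4c1=4.
Step 16. [r3c2∈{6}] r3c2 is down to just 6, so r3c2=6.
Step 17. [r2c6∈{3}] r2c6's peers cover all but 3, so r2c6=3.
Step 18. [r2c4∈{4}] r2c4 has the single candidate 4 ⇒ r2c4=4.
Step 19. [r4c4∈{5}] r4c4 has the single candidate 5. So r4c4=5.
Step 20. [r4c3∈{1}] r4c3's peers cover all but 1. So r4c3=1.
Step 21. [r4c6∈{2}] nothing but 2 survives at r4c6, so r4c6=2.
Step 22. [r6c4∈{6}] only 6 remains possible at r6c4. So r6c4=6.

Answer: 5 4 3 1 2 6 / 6 1 2 4 5 3 / 2 6 5 3 4 1 / 4 3 1 5 6 2 / 1 5 6 2 3 4 / 3 2 4 6 1 5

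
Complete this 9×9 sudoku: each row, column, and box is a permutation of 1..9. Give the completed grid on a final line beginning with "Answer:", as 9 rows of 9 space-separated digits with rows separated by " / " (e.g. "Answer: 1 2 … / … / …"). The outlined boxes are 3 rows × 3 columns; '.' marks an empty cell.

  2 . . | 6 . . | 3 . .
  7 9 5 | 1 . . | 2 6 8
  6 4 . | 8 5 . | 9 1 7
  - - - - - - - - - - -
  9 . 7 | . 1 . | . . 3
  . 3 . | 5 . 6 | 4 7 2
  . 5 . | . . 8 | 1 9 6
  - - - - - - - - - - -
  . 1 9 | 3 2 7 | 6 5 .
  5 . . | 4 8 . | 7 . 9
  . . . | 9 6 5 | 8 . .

Step 1. [r4c6∈{2,4}] in row 4, 4 fits only at r4c6, so r4c6=4.
Step 2. [r9c1∈{3,4}] in col 1, 3 fits only at r9c1, so r9c1=3.
Step 3. [r7c9∈{4}] only 4 remains possible at r7c9. So r7c9=4.
Step 4. [r1c5∈{4,7,9}] r1c5 is the only open cell in row 1 admitting 7 ⇒ r1c5=7.
Step 5. [r9c8∈{2}] r9c8's peers cover all but 2. So r9c8=2.
Step 6. [r4c2∈{2,6,8}] 6 has one home in row 4: r4c2 ⇒ r4c2=6.
Step 7. [r6c3∈{2,4}] box 4 places 2 nowhere but r6c3 ⇒ r6c3=2.
Step 8. [r1c3∈{1,8}] row 1 places 1 nowhere but r1c3. So r1c3=1.
Step 9. [r2c6∈{3}] nothing but 3 survives at r2c6 ⇒ r2c6=3.
Step 10. [r5c1∈{1,8}] across row 5, 1 lands solely at r5c1 ⇒ r5c1=1.
Step 11. [r8c3∈{6}] r8c3 has the single candidate 6 ⇒ r8c3=6.
Step 12. [r3c6∈{2}] r3c6 has the single candidate 2, so r3c6=2.
Step 13. [r3c3∈{3}] only 3 remains possible at r3c3. So r3c3=3.
Step 14. [r9c3∈{4}] only 4 remains possible at r9c3, so r9c3=4.
Step 15. [r9c2∈{7}] r9c2 has the single candidate 7, so r9c2=7.
Step 16. [r8c2∈{2}] only 2 remains possible at r8c2 ⇒ r8c2=2.
Step 17. [r5c5∈{9}] r5c5 is down to just 9 ⇒ r5c5=9.
Step 18. [r6c5∈{3}] r6c5 has the single candidate 3, so r6c5=3.
Step 19. [r1c6∈{9}] r1c6 has the single candidate 9. So r1c6=9.
Step 20. [r9c9∈{1}] r9c9's peers cover all but 1. So r9c9=1.
Step 21. [r4c4∈{2}] r4c4 is down to just 2, so r4c4=2.
Step 22. [r8c6∈{1}] only 1 remains possible at r8c6. So r8c6=1.
Step 23. [r1c8∈{4}] r1c8 is down to just 4 ⇒ r1c8=4.
Step 24. [r5c3∈{8}] nothing but 8 survives at r5c3, so r5c3=8.
Step 25. [r4c7∈{5}] r4c7 is down to just 5. So r4c7=5.
Step 26. [r4c8∈{8}] nothing but 8 survives at r4c8 ⇒ r4c8=8.
Step 27. [r8c8∈{3}] only 3 remains possible at r8c8. So r8c8=3.
Step 28. [r1c2∈{8}] r1c2's peers cover all but 8, so r1c2=8.
Step 29. [r1c9∈{5}] only 5 remains possible at r1c9. So r1c9=5.
Step 30. [r7c1∈{8}] only 8 remains possible at r7c1. So r7c1=8.
Step 31. [r6c4∈{7}] nothing but 7 survives at r6c4, so r6c4=7.
Step 32. [r2c5∈{4}] only 4 remains possible at r2c5. So r2c5=4.
Step 33. [r6c1∈{4}] r6c1 has the single candidate 4. So r6c1=4.

Answer: 2 8 1 6 7 9 3 4 5 / 7 9 5 1 4 3 2 6 8 / 6 4 3 8 5 2 9 1 7 / 9 6 7 2 1 4 5 8 3 / 1 3 8 5 9 6 4 7 2 / 4 5 2 7 3 8 1 9 6 / 8 1 9 3 2 7 6 5 4 / 5 2 6 4 8 1 7 3 9 / 3 7 4 9 6 5 8 2 1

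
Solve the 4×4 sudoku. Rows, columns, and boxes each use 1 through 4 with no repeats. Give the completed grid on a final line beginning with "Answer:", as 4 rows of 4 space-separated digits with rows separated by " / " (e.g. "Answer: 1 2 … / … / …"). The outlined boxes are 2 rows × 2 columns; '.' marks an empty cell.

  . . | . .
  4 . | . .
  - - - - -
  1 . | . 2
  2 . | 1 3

Step 1. [r3c2∈{3,4}] r3c2 is the only open cell in row 3 admitting 3 ⇒ r3c2=3.
Step 2. [r2c4∈{1}] r2c4 is down to just 1, so r2c4=1.
Step 3. [r2c3∈{2,3}] row 2 places 3 nowhere but r2c3, so r2c3=3.
Step 4. [r1c3∈{2,4}] col 3 places 2 nowhere but r1c3 ⇒ r1c3=2.
Step 5. [r1c1∈{3}] r1c1 has the single candidate 3. So r1c1=3.
Step 6. [r4c2∈{4}] r4c2 is down to just 4. So r4c2=4.
Step 7. [r2c2∈{2}] only 2 remains possible at r2c2. So r2c2=2.
Step 8. [r3c3∈{4}] r3c3 has the single candidate 4, so r3c3=4.
Step 9. [r1c4∈{4}] only 4 remains possible at r1c4. So r1c4=4.
Step 10. [r1c2∈{1}] nothing but 1 survives at r1c2. So r1c2=1.

Answer: 3 1 2 4 / 4 2 3 1 / 1 3 4 2 / 2 4 1 3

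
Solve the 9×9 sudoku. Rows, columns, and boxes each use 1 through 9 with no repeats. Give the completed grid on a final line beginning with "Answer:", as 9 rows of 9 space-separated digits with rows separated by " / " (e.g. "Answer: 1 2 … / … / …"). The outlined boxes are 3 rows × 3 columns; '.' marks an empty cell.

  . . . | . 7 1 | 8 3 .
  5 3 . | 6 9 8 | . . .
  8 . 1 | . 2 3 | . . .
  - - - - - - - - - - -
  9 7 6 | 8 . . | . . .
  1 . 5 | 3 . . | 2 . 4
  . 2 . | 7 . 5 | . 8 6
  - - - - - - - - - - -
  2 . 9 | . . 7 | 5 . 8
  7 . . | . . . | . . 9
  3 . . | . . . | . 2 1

Step 1. [r2c3∈{2,4,7}] col 3 places 7 nowhere but r2c3 ⇒ r2c3=7.
Step 2. [r8c7∈{3,4,6}] r8c7 is the only open cell in box 9 admitting 3 ⇒ r8c7=3.
Step 3. [r4c7∈{1}] r4c7's peers cover all but 1. So r4c7=1.
Step 4. [r4c5∈{4}] r4c5's peers cover all but 4, so r4c5=4.
Step 5. [r8c4∈{1,2,4,5}] col 4 places 2 nowhere but r8c4 ⇒ r8c4=2.
Step 6. [r5c5∈{6}] r5c5 has the single candidate 6, so r5c5=6.
Step 7. [r2c7∈{4}] r2c7 has the single candidate 4. So r2c7=4.
Step 8. [r7c4∈{1,4}] in col 4, 1 fits only at r7c4, so r7c4=1.
Step 9. [r8c2∈{1,4,5,6,8}] row 8 places 1 nowhere but r8c2 ⇒ r8c2=1.
Step 10. [r9c2∈{4,5,6,8}] in col 2, 5 fits only at r9c2, so r9c2=5.
Step 11. [r7c2∈{4,6}] in box 7, 6 fits only at r7c2. So r7c2=6.
Step 12. [r3c9∈{5,7}] 7 has one home in col 9: r3c9. So r3c9=7.
Step 13. [r4c8∈{5}] r4c8's peers cover all but 5, so r4c8=5.
Step 14. [r1c9∈{2,5}] 5 has one home in col 9: r1c9, so r1c9=5.
Step 15. [r1c4∈{4}] r1c4 has the single candidate 4 ⇒ r1c4=4.
Step 16. [r6c7∈{9}] r6c7's peers cover all but 9, so r6c7=9.
Step 17. [r3c8∈{6,9}] r3c8 is the only open cell in col 8 admitting 9. So r3c8=9.
Step 18. [r8c8∈{4,6}] across col 8, 6 lands solely at r8c8. So r8c8=6.
Step 19. [r8c6∈{4}] only 4 remains possible at r8c6 ⇒ r8c6=4.
Step 20. [r8c3∈{8}] only 8 remains possible at r8c3, so r8c3=8.
Step 21. [r9c6∈{6,9}] 6 has one home in row 9: r9c6, so r9c6=6.
Step 22. [r9c3∈{4}] only 4 remains possible at r9c3 ⇒ r9c3=4.
Step 23. [r5c6∈{9}] r5c6 is down to just 9, so r5c6=9.
Step 24. [r6c3∈{3}] r6c3 is down to just 3, so r6c3=3.
Step 25. [r2c8∈{1}] nothing but 1 survives at r2c8 ⇒ r2c8=1.
Step 26. [r6c5∈{1}] nothing but 1 survives at r6c5. So r6c5=1.
Step 27. [r3c4∈{5}] r3c4's peers cover all but 5 ⇒ r3c4=5.
Step 28. [r8c5∈{5}] nothing but 5 survives at r8c5 ⇒ r8c5=5.
Step 29. [r9c7∈{7}] r9c7's peers cover all but 7, so r9c7=7.
Step 30. [r4c6∈{2}] r4c6 has the single candidate 2, so r4c6=2.
Step 31. [r6c1∈{4}] r6c1 has the single candidate 4. So r6c1=4.
Step 32. [r4c9∈{3}] r4c9 has the single candidate 3. So r4c9=3.
Step 33. [r7c5∈{3}] r7c5 is down to just 3 ⇒ r7c5=3.
Step 34. [r5c8∈{7}] r5c8's peers cover all but 7 ⇒ r5c8=7.
Step 35. [r9c5∈{8}] r9c5 has the single candidate 8, so r9c5=8.
Step 36. [r2c9∈{2}] nothing but 2 survives at r2c9. So r2c9=2.
Step 37. [r1c3∈{2}] only 2 remains possible at r1c3. So r1c3=2.
Step 38. [r7c8∈{4}] r7c8 is down to just 4 ⇒ r7c8=4.
Step 39. [r3c2∈{4}] r3c2 has the single candidate 4 ⇒ r3c2=4.
Step 40. [r1c1∈{6}] r1c1 is down to just 6 ⇒ r1c1=6.
Step 41. [r1c2∈{9}] r1c2's peers cover all but 9, so r1c2=9.
Step 42. [r3c7∈{6}] r3c7 has the single candidate 6, so r3c7=6.
Step 43. [r9c4∈{9}] only 9 remains possible at r9c4. So r9c4=9.
Step 44. [r5c2∈{8}] nothing but 8 survives at r5c2 ⇒ r5c2=8.

Answer: 6 9 2 4 7 1 8 3 5 / 5 3 7 6 9 8 4 1 2 / 8 4 1 5 2 3 6 9 7 / 9 7 6 8 4 2 1 5 3 / 1 8 5 3 6 9 2 7 4 / 4 2 3 7 1 5 9 8 6 / 2 6 9 1 3 7 5 4 8 / 7 1 8 2 5 4 3 6 9 / 3 5 4 9 8 6 7 2 1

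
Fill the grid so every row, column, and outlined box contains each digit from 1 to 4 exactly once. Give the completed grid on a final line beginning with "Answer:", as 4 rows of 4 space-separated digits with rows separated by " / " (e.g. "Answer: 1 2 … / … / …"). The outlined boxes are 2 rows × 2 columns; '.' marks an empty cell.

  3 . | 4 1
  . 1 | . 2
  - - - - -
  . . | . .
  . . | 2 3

Step 1. [r4c2∈{4}] r4c2 is down to just 4 ⇒ r4c2=4.
Step 2. [r3c1∈{1,2}] r3c1 is the only open cell in col 1 admitting 2 ⇒ r3c1=2.
Step 3. [r3c2∈{3}] nothing but 3 survives at r3c2, so r3c2=3.
Step 4. [r2c1∈{4}] r2c1 has the single candidate 4 ⇒ r2c1=4.
Step 5. [r2c3∈{3}] r2c3 is down to just 3. So r2c3=3.
Step 6. [r3c3∈{1}] r3c3 has the single candidate 1, so r3c3=1.
Step 7. [r3c4∈{4}] nothing but 4 survives at r3c4, so r3c4=4.
Step 8. [r1c2∈{2}] r1c2 is down to just 2, so r1c2=2.
Step 9. [r4c1∈{1}] only 1 remains possible at r4c1, so r4c1=1.

Answer: 3 2 4 1 / 4 1 3 2 / 2 3 1 4 / 1 4 2 3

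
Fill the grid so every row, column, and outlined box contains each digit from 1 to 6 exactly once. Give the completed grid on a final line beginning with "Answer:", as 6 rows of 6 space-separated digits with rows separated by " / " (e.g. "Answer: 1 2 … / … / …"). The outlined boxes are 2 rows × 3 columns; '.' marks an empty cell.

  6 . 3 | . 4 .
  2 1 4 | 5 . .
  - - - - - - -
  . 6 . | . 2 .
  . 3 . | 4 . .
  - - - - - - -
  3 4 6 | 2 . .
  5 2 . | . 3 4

Step 1. [r4c1∈{1}] r4c1 is down to just 1. So r4c1=1.
Step 2. [r1c4∈{1}] r1c4's peers cover all but 1, so r1c4=1.
Step 3. [r3c6∈{1,3,5}] 1 has one home in row 3: r3c6 ⇒ r3c6=1.
Step 4. [r2c5∈{6}] nothing but 6 survives at r2c5. So r2c5=6.
Step 5. [r4c5∈{5}] nothing but 5 survives at r4c5, so r4c5=5.
Step 6. [r1c2∈{5}] r1c2 has the single candidate 5. So r1c2=5.
Step 7. [r3c3∈{5}] nothing but 5 survives at r3c3. So r3c3=5.
Step 8. [r3c1∈{4}] only 4 remains possible at r3c1. So r3c1=4.
Step 9. [r6c3∈{1}] r6c3 is down to just 1, so r6c3=1.
Step 10. [r1c6∈{2}] nothing but 2 survives at r1c6 ⇒ r1c6=2.
Step 11. [r6c4∈{6}] only 6 remains possible at r6c4. So r6c4=6.
Step 12. [r5c5∈{1}] r5c5's peers cover all but 1. So r5c5=1.
Step 13. [r4c6∈{6}] nothing but 6 survives at r4c6. So r4c6=6.
Step 14. [r3c4∈{3}] r3c4's peers cover all but 3, so r3c4=3.
Step 15. [r2c6∈{3}] only 3 remains possible at r2c6, so r2c6=3.
Step 16. [r4c3∈{2}] r4c3 is down to just 2 ⇒ r4c3=2.
Step 17. [r5c6∈{5}] only 5 remains possible at r5c6 ⇒ r5c6=5.

Answer: 6 5 3 1 4 2 / 2 1 4 5 6 3 / 4 6 5 3 2 1 / 1 3 2 4 5 6 / 3 4 6 2 1 5 / 5 2 1 6 3 4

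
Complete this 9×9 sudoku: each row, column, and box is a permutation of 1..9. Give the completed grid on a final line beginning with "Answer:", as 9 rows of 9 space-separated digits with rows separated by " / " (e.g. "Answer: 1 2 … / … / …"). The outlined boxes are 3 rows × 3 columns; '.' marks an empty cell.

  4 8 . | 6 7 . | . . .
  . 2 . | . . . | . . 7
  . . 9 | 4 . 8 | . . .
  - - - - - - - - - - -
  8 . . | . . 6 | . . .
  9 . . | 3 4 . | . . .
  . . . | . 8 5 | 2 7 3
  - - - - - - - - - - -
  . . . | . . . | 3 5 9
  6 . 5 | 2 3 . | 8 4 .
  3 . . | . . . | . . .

Step 1. [r6c1∈{1}] r6c1 has the single candidate 1. So r6c1=1.
Step 2. [r8c9∈{1}] r8c9 is down to just 1. So r8c9=1.
Step 3. [r9c7∈{6,7}] 7 has one home in col 7: r9c7. So r9c7=7.
Step 4. [r2c7∈{1,4,5,6,9}] across row 2, 4 lands solely at r2c7 ⇒ r2c7=4.
Step 5. [r2c8∈{1,3,6,8,9}] across row 2, 8 lands solely at r2c8 ⇒ r2c8=8.
Step 6. [r2c3∈{1,3,6}] across row 2, 6 lands solely at r2c3, so r2c3=6.
Step 7. [r6c3∈{4}] r6c3 is down to just 4. So r6c3=4.
Step 8. [r6c4∈{9}] nothing but 9 survives at r6c4, so r6c4=9.
Step 9. [r2c1∈{5}] r2c1 has the single candidate 5, so r2c1=5.
Step 10. [r2c4∈{1}] r2c4 has the single candidate 1. So r2c4=1.
Step 11. [r3c5∈{2,5}] across box 2, 5 lands solely at r3c5, so r3c5=5.
Step 12. [r1c6∈{2,3,9}] r1c6 is the only open cell in box 2 admitting 2, so r1c6=2.
Step 13. [r5c3∈{2,7}] r5c3 is the only open cell in row 5 admitting 2. So r5c3=2.
Step 14. [r4c4∈{7}] nothing but 7 survives at r4c4, so r4c4=7.
Step 15. [r7c3∈{1,7,8}] across col 3, 7 lands solely at r7c3, so r7c3=7.
Step 16. [r5c6∈{1}] nothing but 1 survives at r5c6 ⇒ r5c6=1.
Step 17. [r5c8∈{6}] only 6 remains possible at r5c8 ⇒ r5c8=6.
Step 18. [r5c7∈{5}] nothing but 5 survives at r5c7, so r5c7=5.
Step 19. [r9c9∈{2,6}] r9c9 is the only open cell in box 9 admitting 6, so r9c9=6.
Step 20. [r8c2∈{9}] nothing but 9 survives at r8c2, so r8c2=9.
Step 21. [r9c3∈{1,8}] in col 3, 8 fits only at r9c3 ⇒ r9c3=8.
Step 22. [r1c3∈{1,3}] 1 has one home in col 3: r1c3 ⇒ r1c3=1.
Step 23. [r3c2∈{3,7}] r3c2 is the only open cell in box 1 admitting 3, so r3c2=3.
Step 24. [r7c6∈{4}] only 4 remains possible at r7c6, so r7c6=4.
Step 25. [r1c7∈{9}] r1c7's peers cover all but 9. So r1c7=9.
Step 26. [r9c6∈{9}] nothing but 9 survives at r9c6 ⇒ r9c6=9.
Step 27. [r7c2∈{1}] r7c2 is down to just 1 ⇒ r7c2=1.
Step 28. [r4c7∈{1}] r4c7 has the single candidate 1 ⇒ r4c7=1.
Step 29. [r9c8∈{2}] nothing but 2 survives at r9c8. So r9c8=2.
Step 30. [r1c8∈{3}] only 3 remains possible at r1c8, so r1c8=3.
Step 31. [r3c8∈{1}] nothing but 1 survives at r3c8. So r3c8=1.
Step 32. [r4c3∈{3}] r4c3 has the single candidate 3 ⇒ r4c3=3.
Step 33. [r2c6∈{3}] r2c6 is down to just 3, so r2c6=3.
Step 34. [r7c1∈{2}] nothing but 2 survives at r7c1. So r7c1=2.
Step 35. [r3c7∈{6}] r3c7's peers cover all but 6, so r3c7=6.
Step 36. [r9c4∈{5}] r9c4's peers cover all but 5. So r9c4=5.
Step 37. [r4c9∈{4}] nothing but 4 survives at r4c9 ⇒ r4c9=4.
Step 38. [r9c2∈{4}] nothing but 4 survives at r9c2 ⇒ r9c2=4.
Step 39. [r1c9∈{5}] only 5 remains possible at r1c9, so r1c9=5.
Step 40. [r5c9∈{8}] nothing but 8 survives at r5c9, so r5c9=8.
Step 41. [r9c5∈{1}] r9c5 has the single candidate 1, so r9c5=1.
Step 42. [r2c5∈{9}] r2c5 has the single candidate 9. So r2c5=9.
Step 43. [r4c8∈{9}] r4c8 has the single candidate 9. So r4c8=9.
Step 44. [r8c6∈{7}] r8c6 is down to just 7. So r8c6=7.
Step 45. [r3c9∈{2}] nothing but 2 survives at r3c9, so r3c9=2.
Step 46. [r4c2∈{5}] nothing but 5 survives at r4c2, so r4c2=5.
Step 47. [r7c5∈{6}] nothing but 6 survives at r7c5, so r7c5=6.
Step 48. [r3c1∈{7}] r3c1 has the single candidate 7. So r3c1=7.
Step 49. [r7c4∈{8}] only 8 remains possible at r7c4. So r7c4=8.
Step 50. [r6c2∈{6}] r6c2 is down to just 6 ⇒ r6c2=6.
Step 51. [r4c5∈{2}] r4c5 has the single candidate 2 ⇒ r4c5=2.
Step 52. [r5c2∈{7}] only 7 remains possible at r5c2, so r5c2=7.

Answer: 4 8 1 6 7 2 9 3 5 / 5 2 6 1 9 3 4 8 7 / 7 3 9 4 5 8 6 1 2 / 8 5 3 7 2 6 1 9 4 / 9 7 2 3 4 1 5 6 8 / 1 6 4 9 8 5 2 7 3 / 2 1 7 8 6 4 3 5 9 / 6 9 5 2 3 7 8 4 1 / 3 4 8 5 1 9 7 2 6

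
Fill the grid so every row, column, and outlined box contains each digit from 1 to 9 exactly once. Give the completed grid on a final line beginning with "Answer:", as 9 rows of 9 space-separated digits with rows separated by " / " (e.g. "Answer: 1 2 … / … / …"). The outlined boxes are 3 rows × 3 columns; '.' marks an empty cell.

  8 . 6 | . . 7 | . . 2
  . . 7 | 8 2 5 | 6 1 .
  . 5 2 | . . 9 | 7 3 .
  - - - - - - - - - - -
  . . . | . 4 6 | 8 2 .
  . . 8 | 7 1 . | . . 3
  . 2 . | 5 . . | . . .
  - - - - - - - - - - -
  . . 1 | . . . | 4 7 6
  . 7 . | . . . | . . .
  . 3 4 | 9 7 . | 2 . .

Step 1. [r6c5∈{3,8,9}] col 5 places 9 nowhere but r6c5, so r6c5=9.
Step 2. [r8c7∈{1,3,5,9}] in col 7, 3 fits only at r8c7 ⇒ r8c7=3.
Step 3. [r4c4∈{3}] r4c4 has the single candidate 3. So r4c4=3.
Step 4. [r5c2∈{4,6,9}] r5c2 is the only open cell in col 2 admitting 6. So r5c2=6.
Step 5. [r7c4∈{2}] nothing but 2 survives at r7c4. So r7c4=2.
Step 6. [r7c2∈{8,9}] r7c2 is the only open cell in col 2 admitting 8, so r7c2=8.
Step 7. [r7c1∈{5,9}] row 7 places 9 nowhere but r7c1 ⇒ r7c1=9.
Step 8. [r8c5∈{5,6,8}] 8 has one home in col 5: r8c5 ⇒ r8c5=8.
Step 9. [r8c3∈{5}] r8c3 is down to just 5. So r8c3=5.
Step 10. [r8c4∈{1,4,6}] r8c4 is the only open cell in box 8 admitting 6, so r8c4=6.
Step 11. [r6c7∈{1}] only 1 remains possible at r6c7, so r6c7=1.
Step 12. [r8c8∈{9}] r8c8 is down to just 9, so r8c8=9.
Step 13. [r5c7∈{5,9}] row 5 places 9 nowhere but r5c7. So r5c7=9.
Step 14. [r1c2∈{1,4,9}] r1c2 is the only open cell in row 1 admitting 9 ⇒ r1c2=9.
Step 15. [r3c1∈{1,4}] across box 1, 1 lands solely at r3c1. So r3c1=1.
Step 16. [r8c9∈{1}] nothing but 1 survives at r8c9. So r8c9=1.
Step 17. [r2c2∈{4}] r2c2 has the single candidate 4, so r2c2=4.
Step 18. [r3c9∈{4,8}] r3c9 is the only open cell in row 3 admitting 8. So r3c9=8.
Step 19. [r1c8∈{4,5}] 4 has one home in box 3: r1c8, so r1c8=4.
Step 20. [r5c8∈{5}] r5c8's peers cover all but 5 ⇒ r5c8=5.
Step 21. [r6c9∈{4,7}] r6c9 is the only open cell in col 9 admitting 4. So r6c9=4.
Step 22. [r6c1∈{3,7}] row 6 places 7 nowhere but r6c1 ⇒ r6c1=7.
Step 23. [r7c5∈{3,5}] in row 7, 5 fits only at r7c5. So r7c5=5.
Step 24. [r4c3∈{9}] r4c3's peers cover all but 9. So r4c3=9.
Step 25. [r1c5∈{3}] nothing but 3 survives at r1c5, so r1c5=3.
Step 26. [r2c9∈{9}] nothing but 9 survives at r2c9 ⇒ r2c9=9.
Step 27. [r2c1∈{3}] r2c1's peers cover all but 3, so r2c1=3.
Step 28. [r7c6∈{3}] r7c6's peers cover all but 3 ⇒ r7c6=3.
Step 29. [r1c4∈{1}] r1c4's peers cover all but 1 ⇒ r1c4=1.
Step 30. [r9c9∈{5}] nothing but 5 survives at r9c9, so r9c9=5.
Step 31. [r6c6∈{8}] r6c6 is down to just 8. So r6c6=8.
Step 32. [r1c7∈{5}] r1c7 is down to just 5 ⇒ r1c7=5.
Step 33. [r9c6∈{1}] nothing but 1 survives at r9c6, so r9c6=1.
Step 34. [r4c1∈{5}] nothing but 5 survives at r4c1. So r4c1=5.
Step 35. [r8c6∈{4}] r8c6 is down to just 4. So r8c6=4.
Step 36. [r9c8∈{8}] nothing but 8 survives at r9c8, so r9c8=8.
Step 37. [r6c8∈{6}] r6c8's peers cover all but 6, so r6c8=6.
Step 38. [r5c6∈{2}] r5c6 has the single candidate 2. So r5c6=2.
Step 39. [r4c2∈{1}] r4c2's peers cover all but 1, so r4c2=1.
Step 40. [r3c5∈{6}] r3c5's peers cover all but 6. So r3c5=6.
Step 41. [r6c3∈{3}] r6c3 has the single candidate 3, so r6c3=3.
Step 42. [r5c1∈{4}] nothing but 4 survives at r5c1, so r5c1=4.
Step 43. [r9c1∈{6}] nothing but 6 survives at r9c1, so r9c1=6.
Step 44. [r8c1∈{2}] only 2 remains possible at r8c1 ⇒ r8c1=2.
Step 45. [r4c9∈{7}] r4c9's peers cover all but 7, so r4c9=7.
Step 46. [r3c4∈{4}] r3c4 is down to just 4 ⇒ r3c4=4.

Answer: 8 9 6 1 3 7 5 4 2 / 3 4 7 8 2 5 6 1 9 / 1 5 2 4 6 9 7 3 8 / 5 1 9 3 4 6 8 2 7 / 4 6 8 7 1 2 9 5 3 / 7 2 3 5 9 8 1 6 4 / 9 8 1 2 5 3 4 7 6 / 2 7 5 6 8 4 3 9 1 / 6 3 4 9 7 1 2 8 5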